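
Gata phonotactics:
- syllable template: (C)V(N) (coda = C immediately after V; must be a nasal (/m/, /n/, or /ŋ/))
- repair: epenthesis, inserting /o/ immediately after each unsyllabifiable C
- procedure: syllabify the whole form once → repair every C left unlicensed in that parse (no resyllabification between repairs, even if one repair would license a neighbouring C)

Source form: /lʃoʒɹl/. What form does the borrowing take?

loʃoʒoɹolo

The consonants /l/, /ʒ/, /ɹ/, /l/ cannot be parsed into a legal (C)V(N) syllable (only a nasal (/m/, /n/, or /ŋ/) is licensed in coda position; onsets are limited to one consonant).
Inserting the epenthetic vowel yields /l/ → /lo/, /ʒ/ → /ʒo/, /ɹ/ → /ɹo/, /l/ → /lo/.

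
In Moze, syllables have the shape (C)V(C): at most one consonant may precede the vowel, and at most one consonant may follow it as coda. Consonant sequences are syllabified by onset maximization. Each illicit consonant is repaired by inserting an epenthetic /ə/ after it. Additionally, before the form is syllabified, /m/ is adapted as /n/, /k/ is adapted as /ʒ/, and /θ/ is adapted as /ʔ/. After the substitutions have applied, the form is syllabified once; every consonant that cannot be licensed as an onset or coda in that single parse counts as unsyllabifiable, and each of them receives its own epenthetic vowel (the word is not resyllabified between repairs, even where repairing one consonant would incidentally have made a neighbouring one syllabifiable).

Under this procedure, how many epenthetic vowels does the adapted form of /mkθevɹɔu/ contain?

2

After substitution the input is /nʒʔevɹɔu/.
The unsyllabifiable consonants are /n/, /ʒ/; each receives one epenthetic vowel.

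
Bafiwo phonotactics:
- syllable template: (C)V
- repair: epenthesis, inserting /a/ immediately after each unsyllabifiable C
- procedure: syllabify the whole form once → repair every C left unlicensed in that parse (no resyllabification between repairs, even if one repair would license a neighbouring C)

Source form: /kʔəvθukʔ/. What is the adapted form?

kaʔəvaθukaʔa

Under (C)V, the unsyllabifiable consonants are /k/, /v/, /k/, /ʔ/ (no codas are permitted; onsets are limited to one consonant).
Inserting the epenthetic vowel yields /k/ → /ka/, /v/ → /va/, /k/ → /ka/, /ʔ/ → /ʔa/.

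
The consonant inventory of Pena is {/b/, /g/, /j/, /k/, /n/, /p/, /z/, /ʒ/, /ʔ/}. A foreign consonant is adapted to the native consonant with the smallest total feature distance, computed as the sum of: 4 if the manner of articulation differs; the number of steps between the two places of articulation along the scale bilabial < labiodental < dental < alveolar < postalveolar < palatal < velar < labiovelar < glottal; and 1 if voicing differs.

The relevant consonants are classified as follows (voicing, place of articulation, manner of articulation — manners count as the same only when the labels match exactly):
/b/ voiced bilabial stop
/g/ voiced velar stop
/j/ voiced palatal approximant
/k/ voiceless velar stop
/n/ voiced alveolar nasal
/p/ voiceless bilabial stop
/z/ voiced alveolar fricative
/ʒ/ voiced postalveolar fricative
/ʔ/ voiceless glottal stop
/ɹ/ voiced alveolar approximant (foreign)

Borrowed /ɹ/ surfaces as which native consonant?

/j/ is closest: same manner (approximant), place distance 2 (alveolar→palatal), same voicing; total 2. Next closest is /n/ at distance 4.

j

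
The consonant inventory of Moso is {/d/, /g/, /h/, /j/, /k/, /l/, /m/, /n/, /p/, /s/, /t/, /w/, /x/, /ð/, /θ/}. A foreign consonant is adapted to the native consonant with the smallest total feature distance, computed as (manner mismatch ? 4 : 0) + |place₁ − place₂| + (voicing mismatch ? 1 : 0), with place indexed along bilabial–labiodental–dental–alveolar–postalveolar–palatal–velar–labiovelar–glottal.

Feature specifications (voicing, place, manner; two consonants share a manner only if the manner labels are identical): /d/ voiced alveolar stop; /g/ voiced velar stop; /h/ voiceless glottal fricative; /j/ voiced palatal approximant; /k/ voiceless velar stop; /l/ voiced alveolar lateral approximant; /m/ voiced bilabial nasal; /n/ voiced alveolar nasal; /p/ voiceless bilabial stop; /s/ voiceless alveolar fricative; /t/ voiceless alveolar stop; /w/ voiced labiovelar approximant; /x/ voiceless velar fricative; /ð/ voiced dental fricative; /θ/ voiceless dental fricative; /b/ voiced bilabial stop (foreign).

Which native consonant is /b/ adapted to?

/p/ is closest: same manner (stop), place distance 0 (bilabial→bilabial), voicing differs (+1); total 1. Next closest is /d/ at distance 3.

p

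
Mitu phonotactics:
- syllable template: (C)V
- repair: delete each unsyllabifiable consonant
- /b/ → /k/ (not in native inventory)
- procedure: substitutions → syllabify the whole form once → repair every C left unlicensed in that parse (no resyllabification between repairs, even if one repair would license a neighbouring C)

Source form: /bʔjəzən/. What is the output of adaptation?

Substitution: /b/ → /k/, giving /kʔjəzən/.
Under (C)V, the unsyllabifiable consonants are /k/, /ʔ/, /n/ (no codas are permitted; onsets are limited to one consonant).
Each unlicensed consonant is deleted: /k/, /ʔ/, /n/.

jəzə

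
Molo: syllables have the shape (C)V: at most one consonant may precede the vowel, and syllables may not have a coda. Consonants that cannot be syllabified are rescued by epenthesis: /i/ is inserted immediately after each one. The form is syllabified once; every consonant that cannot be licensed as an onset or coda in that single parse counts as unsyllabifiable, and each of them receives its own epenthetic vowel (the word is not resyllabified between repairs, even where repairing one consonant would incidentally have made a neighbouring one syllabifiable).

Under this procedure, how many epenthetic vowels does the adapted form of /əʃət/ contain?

The unsyllabifiable consonants are /t/; each receives one epenthetic vowel.

1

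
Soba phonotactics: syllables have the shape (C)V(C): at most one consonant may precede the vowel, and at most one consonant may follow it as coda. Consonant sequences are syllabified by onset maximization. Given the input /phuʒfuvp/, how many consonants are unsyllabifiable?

2

Under (C)V(C), the unsyllabifiable consonants are /p/, /p/ (at most one coda consonant is licensed; onsets are limited to one consonant).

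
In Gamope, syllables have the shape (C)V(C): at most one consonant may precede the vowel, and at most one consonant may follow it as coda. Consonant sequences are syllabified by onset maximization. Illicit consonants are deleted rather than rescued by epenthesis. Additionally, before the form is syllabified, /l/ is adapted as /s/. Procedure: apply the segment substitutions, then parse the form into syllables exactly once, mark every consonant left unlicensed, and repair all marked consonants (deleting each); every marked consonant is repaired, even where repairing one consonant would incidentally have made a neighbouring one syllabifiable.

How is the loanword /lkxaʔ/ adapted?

Substitution: /l/ → /s/, giving /skxaʔ/.
Under (C)V(C), the unsyllabifiable consonants are /s/, /k/ (at most one coda consonant is licensed; onsets are limited to one consonant).
Deleting the stranded consonants removes /s/, /k/.

xaʔ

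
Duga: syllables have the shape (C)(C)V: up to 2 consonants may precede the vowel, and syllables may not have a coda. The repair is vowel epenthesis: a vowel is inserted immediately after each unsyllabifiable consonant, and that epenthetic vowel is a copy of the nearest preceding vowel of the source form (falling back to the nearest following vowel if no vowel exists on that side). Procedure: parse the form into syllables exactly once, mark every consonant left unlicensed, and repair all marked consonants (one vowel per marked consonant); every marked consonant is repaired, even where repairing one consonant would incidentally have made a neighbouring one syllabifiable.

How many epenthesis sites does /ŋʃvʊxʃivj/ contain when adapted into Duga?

3

The unsyllabifiable consonants are /ŋ/, /v/, /j/; each receives one epenthetic vowel.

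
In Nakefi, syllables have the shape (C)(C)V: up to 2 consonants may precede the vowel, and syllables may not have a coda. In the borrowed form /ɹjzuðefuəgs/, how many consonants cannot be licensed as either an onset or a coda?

3

Under (C)(C)V, the unsyllabifiable consonants are /ɹ/, /g/, /s/ (no codas are permitted; onsets may contain at most 2 consonants).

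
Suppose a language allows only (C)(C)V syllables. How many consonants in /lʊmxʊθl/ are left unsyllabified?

The consonants /θ/, /l/ cannot be parsed into a legal (C)(C)V syllable (no codas are permitted; onsets may contain at most 2 consonants).

2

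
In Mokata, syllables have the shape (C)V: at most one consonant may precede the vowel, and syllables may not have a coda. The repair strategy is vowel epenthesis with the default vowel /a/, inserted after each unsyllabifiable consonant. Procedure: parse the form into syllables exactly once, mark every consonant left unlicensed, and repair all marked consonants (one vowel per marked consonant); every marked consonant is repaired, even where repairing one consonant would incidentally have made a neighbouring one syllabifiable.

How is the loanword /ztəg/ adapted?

zatəga

Under (C)V, the unsyllabifiable consonants are /z/, /g/ (no codas are permitted; onsets are limited to one consonant).
Epenthesis after each stranded consonant: /z/ → /za/, /g/ → /ga/.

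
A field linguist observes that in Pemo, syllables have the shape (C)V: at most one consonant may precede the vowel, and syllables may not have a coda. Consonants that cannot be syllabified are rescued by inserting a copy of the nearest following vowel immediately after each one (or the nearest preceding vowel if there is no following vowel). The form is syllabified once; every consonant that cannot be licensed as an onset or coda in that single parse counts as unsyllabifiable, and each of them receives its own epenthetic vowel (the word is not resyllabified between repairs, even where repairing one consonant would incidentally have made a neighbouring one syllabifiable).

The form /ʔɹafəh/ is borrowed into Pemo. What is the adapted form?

ʔaɹafəhə

The consonants /ʔ/, /h/ cannot be parsed into a legal (C)V syllable (no codas are permitted; onsets are limited to one consonant).
Inserting the epenthetic vowel yields /ʔ/ → /ʔa/, /h/ → /hə/.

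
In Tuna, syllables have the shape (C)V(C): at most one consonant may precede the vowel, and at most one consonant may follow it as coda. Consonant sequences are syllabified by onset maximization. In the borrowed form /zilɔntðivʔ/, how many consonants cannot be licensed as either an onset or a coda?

2

The consonants /t/, /ʔ/ cannot be parsed into a legal (C)V(C) syllable (at most one coda consonant is licensed; onsets are limited to one consonant).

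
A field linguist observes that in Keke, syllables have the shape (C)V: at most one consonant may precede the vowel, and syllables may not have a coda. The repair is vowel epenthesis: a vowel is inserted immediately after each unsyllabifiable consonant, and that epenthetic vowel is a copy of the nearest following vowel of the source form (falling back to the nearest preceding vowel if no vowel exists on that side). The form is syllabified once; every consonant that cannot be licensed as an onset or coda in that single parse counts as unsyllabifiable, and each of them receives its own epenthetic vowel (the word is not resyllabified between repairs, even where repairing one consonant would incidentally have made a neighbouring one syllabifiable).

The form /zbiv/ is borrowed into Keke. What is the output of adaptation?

zibivi

Syllabifying with onset maximization leaves /z/, /v/ stranded (no codas are permitted; onsets are limited to one consonant).
Each unlicensed consonant becomes the onset of a new syllable: /z/ → /zi/, /v/ → /vi/.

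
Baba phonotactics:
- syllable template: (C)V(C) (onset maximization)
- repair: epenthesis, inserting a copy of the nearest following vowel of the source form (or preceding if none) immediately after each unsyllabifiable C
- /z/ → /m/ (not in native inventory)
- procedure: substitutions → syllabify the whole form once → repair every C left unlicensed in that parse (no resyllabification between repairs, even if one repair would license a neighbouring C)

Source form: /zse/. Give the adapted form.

mese

Substitution: /z/ → /m/, giving /mse/.
The consonants /m/ cannot be parsed into a legal (C)V(C) syllable (at most one coda consonant is licensed; onsets are limited to one consonant).
Epenthesis after each stranded consonant: /m/ → /me/.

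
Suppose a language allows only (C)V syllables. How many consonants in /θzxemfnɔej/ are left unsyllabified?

5

Under (C)V, the unsyllabifiable consonants are /θ/, /z/, /m/, /f/, /j/ (no codas are permitted; onsets are limited to one consonant).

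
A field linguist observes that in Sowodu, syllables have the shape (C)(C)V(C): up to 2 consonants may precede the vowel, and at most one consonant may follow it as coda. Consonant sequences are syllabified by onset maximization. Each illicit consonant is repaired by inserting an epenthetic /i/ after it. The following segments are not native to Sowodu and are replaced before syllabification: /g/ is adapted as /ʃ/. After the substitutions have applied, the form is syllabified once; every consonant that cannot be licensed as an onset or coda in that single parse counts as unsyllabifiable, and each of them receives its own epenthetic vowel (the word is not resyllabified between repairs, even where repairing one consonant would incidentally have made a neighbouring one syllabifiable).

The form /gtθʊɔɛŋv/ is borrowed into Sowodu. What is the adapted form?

ʃitθʊɔɛŋvi

Substitution: /g/ → /ʃ/, giving /ʃtθʊɔɛŋv/.
Syllabifying with onset maximization leaves /ʃ/, /v/ stranded (at most one coda consonant is licensed; onsets may contain at most 2 consonants).
Inserting the epenthetic vowel yields /ʃ/ → /ʃi/, /v/ → /vi/.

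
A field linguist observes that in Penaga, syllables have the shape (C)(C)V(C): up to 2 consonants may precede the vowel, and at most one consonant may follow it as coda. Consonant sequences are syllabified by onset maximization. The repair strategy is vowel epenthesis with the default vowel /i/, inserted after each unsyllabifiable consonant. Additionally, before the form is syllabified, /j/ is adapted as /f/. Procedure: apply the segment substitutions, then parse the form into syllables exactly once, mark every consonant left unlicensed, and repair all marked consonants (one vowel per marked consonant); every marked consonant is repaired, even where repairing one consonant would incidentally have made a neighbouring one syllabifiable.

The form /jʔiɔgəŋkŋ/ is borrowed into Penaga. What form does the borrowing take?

fʔiɔgəŋkiŋi

Substitution: /j/ → /f/, giving /fʔiɔgəŋkŋ/.
Under (C)(C)V(C), the unsyllabifiable consonants are /k/, /ŋ/ (at most one coda consonant is licensed; onsets may contain at most 2 consonants).
Inserting the epenthetic vowel yields /k/ → /ki/, /ŋ/ → /ŋi/.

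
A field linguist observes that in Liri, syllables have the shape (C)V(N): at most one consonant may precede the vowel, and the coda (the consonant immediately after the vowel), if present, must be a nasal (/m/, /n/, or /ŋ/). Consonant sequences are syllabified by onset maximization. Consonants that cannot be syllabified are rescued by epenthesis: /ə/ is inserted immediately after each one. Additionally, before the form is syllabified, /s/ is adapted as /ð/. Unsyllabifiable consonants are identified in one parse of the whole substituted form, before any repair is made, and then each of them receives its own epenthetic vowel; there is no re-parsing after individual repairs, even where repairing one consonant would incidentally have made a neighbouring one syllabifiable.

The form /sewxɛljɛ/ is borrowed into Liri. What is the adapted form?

Substitution: /s/ → /ð/, giving /ðewxɛljɛ/.
Under (C)V(N), the unsyllabifiable consonants are /w/, /l/ (only a nasal (/m/, /n/, or /ŋ/) is licensed in coda position; onsets are limited to one consonant).
Inserting the epenthetic vowel yields /w/ → /wə/, /l/ → /lə/.

ðewəxɛləjɛ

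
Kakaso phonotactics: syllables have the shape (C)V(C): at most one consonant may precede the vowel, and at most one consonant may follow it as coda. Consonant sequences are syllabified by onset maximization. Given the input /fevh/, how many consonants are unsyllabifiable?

Syllabifying with onset maximization leaves /h/ stranded (at most one coda consonant is licensed; onsets are limited to one consonant).

1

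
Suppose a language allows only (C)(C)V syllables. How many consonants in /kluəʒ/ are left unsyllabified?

1

Syllabifying with onset maximization leaves /ʒ/ stranded (no codas are permitted; onsets may contain at most 2 consonants).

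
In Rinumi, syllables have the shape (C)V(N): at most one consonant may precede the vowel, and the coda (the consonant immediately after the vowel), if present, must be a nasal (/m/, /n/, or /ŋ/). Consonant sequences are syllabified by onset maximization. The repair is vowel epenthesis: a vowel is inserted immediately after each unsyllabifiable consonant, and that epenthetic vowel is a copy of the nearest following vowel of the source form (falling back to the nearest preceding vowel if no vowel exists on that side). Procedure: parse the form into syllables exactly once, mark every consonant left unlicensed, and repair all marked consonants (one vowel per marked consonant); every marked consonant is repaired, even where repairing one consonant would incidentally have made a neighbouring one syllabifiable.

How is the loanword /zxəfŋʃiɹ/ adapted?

zəxəfiŋiʃiɹi

Under (C)V(N), the unsyllabifiable consonants are /z/, /f/, /ŋ/, /ɹ/ (only a nasal (/m/, /n/, or /ŋ/) is licensed in coda position; onsets are limited to one consonant).
Epenthesis after each stranded consonant: /z/ → /zə/, /f/ → /fi/, /ŋ/ → /ŋi/, /ɹ/ → /ɹi/.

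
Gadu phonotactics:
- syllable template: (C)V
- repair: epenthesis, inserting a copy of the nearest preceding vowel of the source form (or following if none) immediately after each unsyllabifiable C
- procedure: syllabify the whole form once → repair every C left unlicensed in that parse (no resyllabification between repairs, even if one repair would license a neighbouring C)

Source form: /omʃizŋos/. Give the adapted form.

omoʃiziŋoso

Under (C)V, the unsyllabifiable consonants are /m/, /z/, /s/ (no codas are permitted; onsets are limited to one consonant).
Each unlicensed consonant becomes the onset of a new syllable: /m/ → /mo/, /z/ → /zi/, /s/ → /so/.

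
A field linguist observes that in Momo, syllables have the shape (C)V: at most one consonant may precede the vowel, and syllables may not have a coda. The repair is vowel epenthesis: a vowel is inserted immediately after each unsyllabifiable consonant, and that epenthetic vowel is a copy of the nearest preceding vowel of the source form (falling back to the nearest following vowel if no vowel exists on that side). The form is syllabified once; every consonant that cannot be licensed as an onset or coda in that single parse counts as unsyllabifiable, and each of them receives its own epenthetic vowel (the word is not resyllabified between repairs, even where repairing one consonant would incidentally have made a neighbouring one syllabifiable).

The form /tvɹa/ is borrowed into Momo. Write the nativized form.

Syllabifying with onset maximization leaves /t/, /v/ stranded (no codas are permitted; onsets are limited to one consonant).
Inserting the epenthetic vowel yields /t/ → /ta/, /v/ → /va/.

tavaɹa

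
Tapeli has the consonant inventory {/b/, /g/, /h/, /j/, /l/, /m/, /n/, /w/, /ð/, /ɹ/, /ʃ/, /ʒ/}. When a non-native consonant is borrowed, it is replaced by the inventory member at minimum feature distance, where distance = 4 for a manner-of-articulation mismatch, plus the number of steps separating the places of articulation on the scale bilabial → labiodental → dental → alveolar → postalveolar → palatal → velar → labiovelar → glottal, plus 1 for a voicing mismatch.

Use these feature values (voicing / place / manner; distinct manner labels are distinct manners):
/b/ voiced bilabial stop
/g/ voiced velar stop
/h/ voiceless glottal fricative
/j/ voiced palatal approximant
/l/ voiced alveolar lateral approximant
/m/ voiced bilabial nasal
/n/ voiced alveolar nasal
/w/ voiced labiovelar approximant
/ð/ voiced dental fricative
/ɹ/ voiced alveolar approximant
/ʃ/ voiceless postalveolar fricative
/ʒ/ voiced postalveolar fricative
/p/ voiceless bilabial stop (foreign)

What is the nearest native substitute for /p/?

b

/b/ is closest: same manner (stop), place distance 0 (bilabial→bilabial), voicing differs (+1); total 1. Next closest is /m/ at distance 5.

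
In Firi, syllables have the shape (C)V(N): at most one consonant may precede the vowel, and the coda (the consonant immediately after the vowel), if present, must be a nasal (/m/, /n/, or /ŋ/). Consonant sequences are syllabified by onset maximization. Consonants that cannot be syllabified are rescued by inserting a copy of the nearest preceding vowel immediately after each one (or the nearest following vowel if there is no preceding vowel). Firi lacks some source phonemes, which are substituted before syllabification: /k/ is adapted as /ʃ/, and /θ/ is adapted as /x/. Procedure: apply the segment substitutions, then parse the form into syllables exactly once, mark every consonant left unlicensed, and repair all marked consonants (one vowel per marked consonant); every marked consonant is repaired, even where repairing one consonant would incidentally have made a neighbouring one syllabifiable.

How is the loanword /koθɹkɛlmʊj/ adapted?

ʃoxoɹoʃɛlɛmʊjʊ

Substitution: /k/ → /ʃ/, /θ/ → /x/, giving /ʃoxɹʃɛlmʊj/.
The consonants /x/, /ɹ/, /l/, /j/ cannot be parsed into a legal (C)V(N) syllable (only a nasal (/m/, /n/, or /ŋ/) is licensed in coda position; onsets are limited to one consonant).
Each unlicensed consonant becomes the onset of a new syllable: /x/ → /xo/, /ɹ/ → /ɹo/, /l/ → /lɛ/, /j/ → /jʊ/.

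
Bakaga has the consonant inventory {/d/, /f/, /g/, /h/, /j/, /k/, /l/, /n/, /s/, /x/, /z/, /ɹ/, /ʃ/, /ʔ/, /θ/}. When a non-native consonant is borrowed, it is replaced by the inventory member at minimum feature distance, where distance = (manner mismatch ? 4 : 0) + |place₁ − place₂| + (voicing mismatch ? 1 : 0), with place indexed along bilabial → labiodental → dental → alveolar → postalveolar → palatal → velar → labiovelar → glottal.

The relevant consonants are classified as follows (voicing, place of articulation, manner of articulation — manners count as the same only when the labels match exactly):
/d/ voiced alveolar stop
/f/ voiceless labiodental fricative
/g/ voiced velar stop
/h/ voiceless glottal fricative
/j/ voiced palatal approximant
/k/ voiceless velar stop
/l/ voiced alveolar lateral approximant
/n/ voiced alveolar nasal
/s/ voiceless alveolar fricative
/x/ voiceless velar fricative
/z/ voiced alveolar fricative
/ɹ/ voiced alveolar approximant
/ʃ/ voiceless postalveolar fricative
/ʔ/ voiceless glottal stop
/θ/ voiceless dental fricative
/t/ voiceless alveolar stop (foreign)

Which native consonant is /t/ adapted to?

/d/ is closest: same manner (stop), place distance 0 (alveolar→alveolar), voicing differs (+1); total 1. Next closest is /k/ at distance 3.

d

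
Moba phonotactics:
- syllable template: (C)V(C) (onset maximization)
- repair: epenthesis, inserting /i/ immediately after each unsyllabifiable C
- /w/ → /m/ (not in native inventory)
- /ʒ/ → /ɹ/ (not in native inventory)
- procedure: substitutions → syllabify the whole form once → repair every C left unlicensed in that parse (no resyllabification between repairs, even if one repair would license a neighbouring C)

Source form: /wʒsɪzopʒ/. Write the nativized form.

miɹisɪzopɹi

Substitution: /w/ → /m/, /ʒ/ → /ɹ/, giving /mɹsɪzopɹ/.
The consonants /m/, /ɹ/, /ɹ/ cannot be parsed into a legal (C)V(C) syllable (at most one coda consonant is licensed; onsets are limited to one consonant).
Each unlicensed consonant becomes the onset of a new syllable: /m/ → /mi/, /ɹ/ → /ɹi/, /ɹ/ → /ɹi/.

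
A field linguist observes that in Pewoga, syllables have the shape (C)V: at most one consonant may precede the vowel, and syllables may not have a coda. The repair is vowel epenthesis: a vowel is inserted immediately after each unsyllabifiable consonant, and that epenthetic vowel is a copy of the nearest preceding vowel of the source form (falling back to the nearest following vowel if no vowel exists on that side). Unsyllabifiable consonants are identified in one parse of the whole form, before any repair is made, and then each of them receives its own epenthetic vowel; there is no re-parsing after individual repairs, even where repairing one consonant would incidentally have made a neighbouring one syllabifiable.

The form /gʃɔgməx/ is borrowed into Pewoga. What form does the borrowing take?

gɔʃɔgɔməxə

Syllabifying with onset maximization leaves /g/, /g/, /x/ stranded (no codas are permitted; onsets are limited to one consonant).
Inserting the epenthetic vowel yields /g/ → /gɔ/, /g/ → /gɔ/, /x/ → /xə/.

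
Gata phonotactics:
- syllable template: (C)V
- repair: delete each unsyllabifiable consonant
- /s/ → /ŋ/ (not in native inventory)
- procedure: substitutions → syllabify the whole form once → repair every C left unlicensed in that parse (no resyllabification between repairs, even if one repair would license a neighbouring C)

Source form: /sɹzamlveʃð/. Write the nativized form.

zave

Substitution: /s/ → /ŋ/, giving /ŋɹzamlveʃð/.
Under (C)V, the unsyllabifiable consonants are /ŋ/, /ɹ/, /m/, /l/, /ʃ/, /ð/ (no codas are permitted; onsets are limited to one consonant).
Deletion applies to /ŋ/, /ɹ/, /m/, /l/, /ʃ/, /ð/.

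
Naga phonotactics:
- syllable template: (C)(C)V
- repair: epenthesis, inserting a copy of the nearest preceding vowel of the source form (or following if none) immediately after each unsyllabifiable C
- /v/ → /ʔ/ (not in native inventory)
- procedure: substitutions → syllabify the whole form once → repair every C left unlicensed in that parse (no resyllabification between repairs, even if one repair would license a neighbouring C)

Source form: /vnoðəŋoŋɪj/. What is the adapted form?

Substitution: /v/ → /ʔ/, giving /ʔnoðəŋoŋɪj/.
The consonants /j/ cannot be parsed into a legal (C)(C)V syllable (no codas are permitted; onsets may contain at most 2 consonants).
Inserting the epenthetic vowel yields /j/ → /jɪ/.

ʔnoðəŋoŋɪjɪ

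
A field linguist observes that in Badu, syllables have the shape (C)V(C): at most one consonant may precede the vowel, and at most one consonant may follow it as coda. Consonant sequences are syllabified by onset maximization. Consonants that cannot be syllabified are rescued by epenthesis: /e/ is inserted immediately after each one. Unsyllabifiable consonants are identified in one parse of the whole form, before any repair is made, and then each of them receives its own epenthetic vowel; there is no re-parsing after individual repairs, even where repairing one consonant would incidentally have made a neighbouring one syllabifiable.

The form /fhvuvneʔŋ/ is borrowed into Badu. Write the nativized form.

Syllabifying with onset maximization leaves /f/, /h/, /ŋ/ stranded (at most one coda consonant is licensed; onsets are limited to one consonant).
Epenthesis after each stranded consonant: /f/ → /fe/, /h/ → /he/, /ŋ/ → /ŋe/.

fehevuvneʔŋe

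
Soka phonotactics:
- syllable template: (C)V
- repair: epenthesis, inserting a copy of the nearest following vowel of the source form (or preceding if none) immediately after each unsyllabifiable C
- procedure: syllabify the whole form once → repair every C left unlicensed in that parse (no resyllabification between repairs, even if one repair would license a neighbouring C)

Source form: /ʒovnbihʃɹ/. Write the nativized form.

Under (C)V, the unsyllabifiable consonants are /v/, /n/, /h/, /ʃ/, /ɹ/ (no codas are permitted; onsets are limited to one consonant).
Inserting the epenthetic vowel yields /v/ → /vi/, /n/ → /ni/, /h/ → /hi/, /ʃ/ → /ʃi/, /ɹ/ → /ɹi/.

ʒovinibihiʃiɹi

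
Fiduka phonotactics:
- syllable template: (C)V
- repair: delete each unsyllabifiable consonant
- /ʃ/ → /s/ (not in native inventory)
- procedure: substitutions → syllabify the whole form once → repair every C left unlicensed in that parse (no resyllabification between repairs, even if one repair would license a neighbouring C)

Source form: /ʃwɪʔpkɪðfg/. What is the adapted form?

Substitution: /ʃ/ → /s/, giving /swɪʔpkɪðfg/.
Under (C)V, the unsyllabifiable consonants are /s/, /ʔ/, /p/, /ð/, /f/, /g/ (no codas are permitted; onsets are limited to one consonant).
Deletion applies to /s/, /ʔ/, /p/, /ð/, /f/, /g/.

wɪkɪ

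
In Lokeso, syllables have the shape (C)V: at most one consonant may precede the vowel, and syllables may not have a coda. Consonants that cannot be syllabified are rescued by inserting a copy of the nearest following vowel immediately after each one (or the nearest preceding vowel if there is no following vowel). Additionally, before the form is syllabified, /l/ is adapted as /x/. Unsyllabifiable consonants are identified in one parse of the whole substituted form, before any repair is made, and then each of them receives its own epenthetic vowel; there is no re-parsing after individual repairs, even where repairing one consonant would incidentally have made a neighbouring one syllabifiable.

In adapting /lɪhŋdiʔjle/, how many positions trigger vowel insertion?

4

After substitution the input is /xɪhŋdiʔjxe/.
The unsyllabifiable consonants are /h/, /ŋ/, /ʔ/, /j/; each receives one epenthetic vowel.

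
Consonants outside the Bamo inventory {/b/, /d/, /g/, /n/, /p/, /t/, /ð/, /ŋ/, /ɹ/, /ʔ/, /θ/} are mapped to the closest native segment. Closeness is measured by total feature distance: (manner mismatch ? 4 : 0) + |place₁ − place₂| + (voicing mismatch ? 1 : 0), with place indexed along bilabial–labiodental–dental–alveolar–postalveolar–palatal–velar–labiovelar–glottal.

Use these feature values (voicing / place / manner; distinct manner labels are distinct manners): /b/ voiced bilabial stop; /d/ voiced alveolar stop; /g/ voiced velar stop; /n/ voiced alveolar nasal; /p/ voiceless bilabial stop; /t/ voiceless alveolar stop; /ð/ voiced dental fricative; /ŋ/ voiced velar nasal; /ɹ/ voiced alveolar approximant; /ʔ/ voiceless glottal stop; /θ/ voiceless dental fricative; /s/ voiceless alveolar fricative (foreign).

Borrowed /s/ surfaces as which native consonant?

/θ/ is closest: same manner (fricative), place distance 1 (alveolar→dental), same voicing; total 1. Next closest is /ð/ at distance 2.

θ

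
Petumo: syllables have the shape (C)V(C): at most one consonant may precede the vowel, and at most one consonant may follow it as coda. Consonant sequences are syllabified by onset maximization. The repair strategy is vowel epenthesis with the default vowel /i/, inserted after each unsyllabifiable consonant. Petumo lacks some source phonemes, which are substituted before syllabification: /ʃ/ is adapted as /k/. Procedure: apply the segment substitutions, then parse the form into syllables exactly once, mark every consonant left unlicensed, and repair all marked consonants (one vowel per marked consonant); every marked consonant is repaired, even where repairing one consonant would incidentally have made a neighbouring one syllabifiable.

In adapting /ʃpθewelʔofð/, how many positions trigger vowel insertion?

After substitution the input is /kpθewelʔofð/.
The unsyllabifiable consonants are /k/, /p/, /ð/; each receives one epenthetic vowel.

3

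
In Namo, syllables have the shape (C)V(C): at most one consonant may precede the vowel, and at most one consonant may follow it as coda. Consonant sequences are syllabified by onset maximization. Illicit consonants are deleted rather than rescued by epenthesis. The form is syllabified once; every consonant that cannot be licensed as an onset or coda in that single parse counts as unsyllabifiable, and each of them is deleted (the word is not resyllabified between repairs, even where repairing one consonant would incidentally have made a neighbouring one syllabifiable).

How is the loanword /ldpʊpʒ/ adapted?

pʊp

The consonants /l/, /d/, /ʒ/ cannot be parsed into a legal (C)V(C) syllable (at most one coda consonant is licensed; onsets are limited to one consonant).
Deleting the stranded consonants removes /l/, /d/, /ʒ/.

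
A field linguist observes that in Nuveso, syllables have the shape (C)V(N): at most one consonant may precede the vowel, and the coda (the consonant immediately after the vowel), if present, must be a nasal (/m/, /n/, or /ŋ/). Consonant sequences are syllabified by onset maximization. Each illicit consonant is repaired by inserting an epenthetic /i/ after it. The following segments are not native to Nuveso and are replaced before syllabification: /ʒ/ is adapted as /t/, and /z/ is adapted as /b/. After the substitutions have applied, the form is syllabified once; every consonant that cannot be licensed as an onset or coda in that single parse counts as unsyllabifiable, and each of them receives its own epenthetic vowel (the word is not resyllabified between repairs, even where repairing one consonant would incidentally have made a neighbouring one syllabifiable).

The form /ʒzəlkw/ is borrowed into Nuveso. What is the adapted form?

tibəlikiwi

Substitution: /ʒ/ → /t/, /z/ → /b/, giving /tbəlkw/.
The consonants /t/, /l/, /k/, /w/ cannot be parsed into a legal (C)V(N) syllable (only a nasal (/m/, /n/, or /ŋ/) is licensed in coda position; onsets are limited to one consonant).
Epenthesis after each stranded consonant: /t/ → /ti/, /l/ → /li/, /k/ → /ki/, /w/ → /wi/.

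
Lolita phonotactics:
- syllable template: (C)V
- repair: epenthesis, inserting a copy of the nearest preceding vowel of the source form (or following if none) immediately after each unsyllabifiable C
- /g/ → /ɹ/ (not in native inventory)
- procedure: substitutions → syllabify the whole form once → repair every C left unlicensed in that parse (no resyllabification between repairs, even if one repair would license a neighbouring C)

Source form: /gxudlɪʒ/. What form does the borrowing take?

ɹuxudulɪʒɪ

Substitution: /g/ → /ɹ/, giving /ɹxudlɪʒ/.
The consonants /ɹ/, /d/, /ʒ/ cannot be parsed into a legal (C)V syllable (no codas are permitted; onsets are limited to one consonant).
Epenthesis after each stranded consonant: /ɹ/ → /ɹu/, /d/ → /du/, /ʒ/ → /ʒɪ/.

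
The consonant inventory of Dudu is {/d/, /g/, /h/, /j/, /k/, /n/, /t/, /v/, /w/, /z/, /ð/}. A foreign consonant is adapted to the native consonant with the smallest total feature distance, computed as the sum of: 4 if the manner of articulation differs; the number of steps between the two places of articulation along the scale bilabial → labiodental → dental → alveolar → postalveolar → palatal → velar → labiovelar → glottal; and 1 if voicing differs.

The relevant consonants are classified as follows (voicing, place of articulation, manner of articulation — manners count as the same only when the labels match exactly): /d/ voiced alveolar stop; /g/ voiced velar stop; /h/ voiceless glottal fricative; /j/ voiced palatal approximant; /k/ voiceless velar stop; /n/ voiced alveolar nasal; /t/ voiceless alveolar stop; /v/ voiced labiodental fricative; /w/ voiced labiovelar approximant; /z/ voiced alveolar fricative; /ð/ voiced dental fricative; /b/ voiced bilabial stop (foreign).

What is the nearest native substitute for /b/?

d

/d/ is closest: same manner (stop), place distance 3 (bilabial→alveolar), same voicing; total 3. Next closest is /t/ at distance 4.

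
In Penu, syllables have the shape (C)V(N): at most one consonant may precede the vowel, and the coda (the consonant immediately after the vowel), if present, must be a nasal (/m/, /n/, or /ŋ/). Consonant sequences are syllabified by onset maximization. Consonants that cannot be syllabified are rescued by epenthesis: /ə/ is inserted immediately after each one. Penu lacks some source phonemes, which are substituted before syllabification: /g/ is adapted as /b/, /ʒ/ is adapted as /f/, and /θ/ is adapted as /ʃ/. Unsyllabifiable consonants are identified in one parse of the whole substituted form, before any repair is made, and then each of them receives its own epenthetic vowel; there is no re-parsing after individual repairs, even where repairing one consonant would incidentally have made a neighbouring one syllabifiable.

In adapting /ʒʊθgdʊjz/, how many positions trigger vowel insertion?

4

After substitution the input is /fʊʃbdʊjz/.
The unsyllabifiable consonants are /ʃ/, /b/, /j/, /z/; each receives one epenthetic vowel.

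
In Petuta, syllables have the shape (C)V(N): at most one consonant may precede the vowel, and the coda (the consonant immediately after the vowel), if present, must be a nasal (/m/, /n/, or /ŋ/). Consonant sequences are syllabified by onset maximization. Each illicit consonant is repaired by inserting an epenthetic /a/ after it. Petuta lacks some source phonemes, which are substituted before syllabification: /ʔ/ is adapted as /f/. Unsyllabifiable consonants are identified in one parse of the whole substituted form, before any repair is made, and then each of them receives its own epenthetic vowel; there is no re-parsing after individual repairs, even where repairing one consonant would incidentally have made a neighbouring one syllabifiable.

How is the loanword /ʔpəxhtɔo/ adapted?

fapəxahatɔo

Substitution: /ʔ/ → /f/, giving /fpəxhtɔo/.
The consonants /f/, /x/, /h/ cannot be parsed into a legal (C)V(N) syllable (only a nasal (/m/, /n/, or /ŋ/) is licensed in coda position; onsets are limited to one consonant).
Inserting the epenthetic vowel yields /f/ → /fa/, /x/ → /xa/, /h/ → /ha/.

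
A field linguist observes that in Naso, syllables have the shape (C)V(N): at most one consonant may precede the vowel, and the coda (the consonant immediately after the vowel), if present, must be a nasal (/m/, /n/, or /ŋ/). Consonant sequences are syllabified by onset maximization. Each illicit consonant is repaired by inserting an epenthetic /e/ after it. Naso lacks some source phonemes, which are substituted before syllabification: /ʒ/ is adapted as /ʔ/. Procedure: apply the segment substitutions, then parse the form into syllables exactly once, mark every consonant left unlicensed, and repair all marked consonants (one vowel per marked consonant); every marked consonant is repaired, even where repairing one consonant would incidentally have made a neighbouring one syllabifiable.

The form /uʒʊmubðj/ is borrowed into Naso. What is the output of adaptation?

uʔʊmubeðeje

Substitution: /ʒ/ → /ʔ/, giving /uʔʊmubðj/.
Under (C)V(N), the unsyllabifiable consonants are /b/, /ð/, /j/ (only a nasal (/m/, /n/, or /ŋ/) is licensed in coda position; onsets are limited to one consonant).
Epenthesis after each stranded consonant: /b/ → /be/, /ð/ → /ðe/, /j/ → /je/.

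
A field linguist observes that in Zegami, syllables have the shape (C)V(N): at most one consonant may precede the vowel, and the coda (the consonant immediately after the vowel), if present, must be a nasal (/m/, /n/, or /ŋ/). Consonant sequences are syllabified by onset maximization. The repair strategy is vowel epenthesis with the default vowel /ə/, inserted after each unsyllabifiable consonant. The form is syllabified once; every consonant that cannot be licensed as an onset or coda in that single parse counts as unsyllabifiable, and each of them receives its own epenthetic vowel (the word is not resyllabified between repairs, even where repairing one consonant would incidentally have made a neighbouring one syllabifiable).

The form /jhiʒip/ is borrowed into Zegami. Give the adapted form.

jəhiʒipə

The consonants /j/, /p/ cannot be parsed into a legal (C)V(N) syllable (only a nasal (/m/, /n/, or /ŋ/) is licensed in coda position; onsets are limited to one consonant).
Each unlicensed consonant becomes the onset of a new syllable: /j/ → /jə/, /p/ → /pə/.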